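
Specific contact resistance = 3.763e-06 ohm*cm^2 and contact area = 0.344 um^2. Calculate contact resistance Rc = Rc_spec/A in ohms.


Step 1: Convert area to cm^2: 0.344 um^2 = 3.4400e-09 cm^2
Step 2: Rc = Rc_spec / A = 3.763e-06 / 3.4400e-09
Step 3: Rc = 1.09e+03 ohms

1.09e+03


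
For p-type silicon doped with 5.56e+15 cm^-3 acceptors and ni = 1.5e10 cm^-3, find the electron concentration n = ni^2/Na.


Step 1: Majority hole concentration p ≈ Na = 5.56e+15 cm^-3
Step 2: n = ni^2 / Na = (1.5e10)^2 / 5.56e+15
Step 3: n = 4.05e+04 cm^-3

4.05e+04


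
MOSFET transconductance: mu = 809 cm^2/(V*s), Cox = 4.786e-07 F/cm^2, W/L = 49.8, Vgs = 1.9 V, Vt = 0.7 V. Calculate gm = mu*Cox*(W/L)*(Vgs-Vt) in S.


Step 1: Vov = Vgs - Vt = 1.9 - 0.7 = 1.2 V
Step 2: gm = mu * Cox * (W/L) * Vov
Step 3: gm = 809 * 4.786e-07 * 49.8 * 1.2 = 2.31e-02 S

2.31e-02


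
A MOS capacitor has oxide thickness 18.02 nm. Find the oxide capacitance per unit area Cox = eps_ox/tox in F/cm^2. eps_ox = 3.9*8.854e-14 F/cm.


Step 1: eps_ox = 3.9 * 8.854e-14 = 3.45306e-13 F/cm
Step 2: tox in cm = 18.02 nm * 1e-7 = 1.8020e-06 cm
Step 3: Cox = 3.45306e-13 / 1.8020e-06 = 1.92e-07 F/cm^2

1.92e-07


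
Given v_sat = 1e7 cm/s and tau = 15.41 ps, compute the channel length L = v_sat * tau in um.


Step 1: tau in seconds = 15.41 ps * 1e-12 = 1.5410e-11 s
Step 2: L = v_sat * tau = 1e7 * 1.5410e-11 = 1.5410e-04 cm
Step 3: L in um = 1.5410e-04 * 1e4 = 1.541 um

1.541


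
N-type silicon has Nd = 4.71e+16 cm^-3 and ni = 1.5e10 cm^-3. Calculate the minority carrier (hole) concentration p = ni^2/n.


Step 1: Since Nd >> ni, n ≈ Nd = 4.71e+16 cm^-3
Step 2: p = ni^2 / n = (1.5e10)^2 / 4.71e+16
Step 3: p = 2.25e20 / 4.71e+16 = 4.78e+03 cm^-3

4.78e+03


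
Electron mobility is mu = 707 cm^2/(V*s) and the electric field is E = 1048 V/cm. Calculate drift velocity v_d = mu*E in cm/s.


Step 1: v_d = mu * E
Step 2: v_d = 707 * 1048 = 740936
Step 3: v_d = 7.41e+05 cm/s

7.41e+05


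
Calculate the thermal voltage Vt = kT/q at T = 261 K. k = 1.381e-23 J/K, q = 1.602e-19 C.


Step 1: kT = 1.381e-23 * 261 = 3.60441e-21 J
Step 2: Vt = kT/q = 3.60441e-21 / 1.602e-19
Step 3: Vt = 0.0225 V

0.0225


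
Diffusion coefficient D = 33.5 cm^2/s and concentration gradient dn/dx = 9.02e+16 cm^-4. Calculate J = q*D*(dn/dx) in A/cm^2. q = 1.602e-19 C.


Step 1: J = q * D * (dn/dx)
Step 2: J = 1.602e-19 * 33.5 * 9.02e+16
Step 3: J = 4.84e-01 A/cm^2

4.84e-01


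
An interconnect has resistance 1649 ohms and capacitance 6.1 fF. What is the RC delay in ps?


Step 1: tau = R * C
Step 2: tau = 1649 * 6.1 fF = 1649 * 6.1e-15 F
Step 3: tau = 1.00589e-11 s = 10.0589 ps

10.0589


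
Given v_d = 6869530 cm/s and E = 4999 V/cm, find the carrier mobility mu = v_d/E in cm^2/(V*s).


Step 1: mu = v_d / E
Step 2: mu = 6869530 / 4999
Step 3: mu = 1374.18 cm^2/(V*s)

1374.18


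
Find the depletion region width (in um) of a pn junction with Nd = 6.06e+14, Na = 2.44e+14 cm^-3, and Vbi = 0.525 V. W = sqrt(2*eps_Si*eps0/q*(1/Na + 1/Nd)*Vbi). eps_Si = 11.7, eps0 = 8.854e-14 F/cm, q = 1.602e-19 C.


Step 1: 1/Na + 1/Nd = 1/2.44e+14 + 1/6.06e+14 = 5.74853e-15
Step 2: 2*eps*eps0/q = 2*11.7*8.854e-14/1.602e-19 = 1.293281e+07
Step 3: W^2 = 1.293281e+07 * 5.74853e-15 * 0.525 = 3.90309e-08
Step 4: W = sqrt(3.90309e-08) = 1.976e-04 cm = 1.976 um

1.976


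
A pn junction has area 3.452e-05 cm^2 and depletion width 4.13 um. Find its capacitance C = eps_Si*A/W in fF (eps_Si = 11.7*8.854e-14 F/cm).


Step 1: eps_Si = 11.7 * 8.854e-14 = 1.035918e-12 F/cm
Step 2: W in cm = 4.13 * 1e-4 = 4.13e-04 cm
Step 3: C = 1.035918e-12 * 3.452e-05 / 4.13e-04 = 8.658569e-14 F
Step 4: C = 86.59 fF

86.59


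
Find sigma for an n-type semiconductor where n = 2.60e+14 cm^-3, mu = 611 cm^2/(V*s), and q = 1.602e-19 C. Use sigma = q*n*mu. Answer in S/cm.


Step 1: sigma = q * n * mu
Step 2: sigma = 1.602e-19 * 2.60e+14 * 611
Step 3: sigma = 2.545e-02 S/cm

2.545e-02


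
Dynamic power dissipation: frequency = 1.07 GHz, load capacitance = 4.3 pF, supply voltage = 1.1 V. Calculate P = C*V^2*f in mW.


Step 1: V^2 = 1.1^2 = 1.21 V^2
Step 2: P = C*V^2*f = 4.3e-12 F * 1.21 * 1.07e9 Hz
Step 3: P = 5.56721e-03 W
Step 4: P = 5.567 mW

5.567


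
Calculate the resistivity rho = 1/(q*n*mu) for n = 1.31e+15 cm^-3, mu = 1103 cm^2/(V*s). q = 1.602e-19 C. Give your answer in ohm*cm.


Step 1: sigma = q * n * mu = 1.602e-19 * 1.31e+15 * 1103 = 2.31478e-01 S/cm
Step 2: rho = 1 / sigma = 1 / 2.31478e-01 = 4.32 ohm*cm

4.32


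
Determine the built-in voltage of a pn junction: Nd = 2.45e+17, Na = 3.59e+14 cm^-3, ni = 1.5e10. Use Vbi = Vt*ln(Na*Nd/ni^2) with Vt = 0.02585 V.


Step 1: Compute Na*Nd/ni^2 = 3.59e+14 * 2.45e+17 / (1.5e10)^2 = 3.9091e+11
Step 2: ln(3.9091e+11) = 26.6917
Step 3: Vbi = 0.02585 * 26.6917 = 0.69 V

0.69


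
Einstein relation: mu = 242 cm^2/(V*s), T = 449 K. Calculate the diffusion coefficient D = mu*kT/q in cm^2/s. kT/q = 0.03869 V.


Step 1: D = mu * (kT/q)
Step 2: D = 242 * 0.03869
Step 3: D = 9.36 cm^2/s

9.36


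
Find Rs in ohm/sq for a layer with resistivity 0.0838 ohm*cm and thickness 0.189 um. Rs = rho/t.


Step 1: Convert thickness to cm: t = 0.189 um = 1.8900e-05 cm
Step 2: Rs = rho / t = 0.0838 / 1.8900e-05
Step 3: Rs = 4433.9 ohm/sq

4433.9


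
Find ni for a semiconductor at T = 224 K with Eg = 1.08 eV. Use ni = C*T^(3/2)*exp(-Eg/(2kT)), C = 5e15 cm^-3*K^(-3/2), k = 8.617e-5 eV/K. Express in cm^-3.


Step 1: Compute kT = 8.617e-5 * 224 = 0.01930208 eV
Step 2: Exponent = -Eg/(2kT) = -1.08/(2*0.01930208) = -27.97626
Step 3: T^(3/2) = 224^1.5 = 3352.53
Step 4: ni = 5e15 * 3352.53 * exp(-27.97626) = 1.19e+07 cm^-3

1.19e+07


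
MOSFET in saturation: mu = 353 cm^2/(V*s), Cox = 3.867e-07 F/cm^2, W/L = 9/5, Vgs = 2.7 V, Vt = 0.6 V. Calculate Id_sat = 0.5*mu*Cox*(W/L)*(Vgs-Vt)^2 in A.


Step 1: Overdrive voltage Vov = Vgs - Vt = 2.7 - 0.6 = 2.1 V
Step 2: W/L = 9/5 = 1.8
Step 3: Id = 0.5 * 353 * 3.867e-07 * 1.8 * 2.1^2
Step 4: Id = 5.42e-04 A

5.42e-04


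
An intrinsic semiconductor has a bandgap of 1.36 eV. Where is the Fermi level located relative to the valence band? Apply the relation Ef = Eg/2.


Step 1: For an intrinsic semiconductor, the Fermi level sits at midgap.
Step 2: Ef = Eg / 2 = 1.36 / 2 = 0.68 eV

0.68


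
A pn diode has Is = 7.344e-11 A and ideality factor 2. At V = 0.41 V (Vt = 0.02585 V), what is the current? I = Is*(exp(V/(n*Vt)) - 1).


Step 1: V/(n*Vt) = 0.41/(2*0.02585) = 7.9304
Step 2: exp(7.9304) = 2.7805e+03
Step 3: I = 7.344e-11 * (2.7805e+03 - 1) = 2.04e-07 A

2.04e-07


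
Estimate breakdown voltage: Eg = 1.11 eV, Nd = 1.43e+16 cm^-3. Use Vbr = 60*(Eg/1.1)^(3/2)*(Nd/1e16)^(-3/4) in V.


Step 1: Eg/1.1 = 1.11/1.1 = 1.009091
Step 2: (Eg/1.1)^1.5 = 1.009091^1.5 = 1.013667
Step 3: (Nd/1e16)^(-0.75) = (1.43)^(-0.75) = 0.764712
Step 4: Vbr = 60 * 1.013667 * 0.764712 = 46.5 V

46.5


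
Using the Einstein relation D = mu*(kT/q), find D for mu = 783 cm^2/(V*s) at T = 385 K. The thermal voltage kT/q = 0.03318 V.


Step 1: D = mu * (kT/q)
Step 2: D = 783 * 0.03318
Step 3: D = 25.98 cm^2/s

25.98


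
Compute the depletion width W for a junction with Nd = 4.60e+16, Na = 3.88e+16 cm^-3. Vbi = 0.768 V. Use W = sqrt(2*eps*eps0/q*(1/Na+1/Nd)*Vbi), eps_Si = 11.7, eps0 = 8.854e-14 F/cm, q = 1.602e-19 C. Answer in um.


Step 1: 1/Na + 1/Nd = 1/3.88e+16 + 1/4.60e+16 = 4.75123e-17
Step 2: 2*eps*eps0/q = 2*11.7*8.854e-14/1.602e-19 = 1.293281e+07
Step 3: W^2 = 1.293281e+07 * 4.75123e-17 * 0.768 = 4.71911e-10
Step 4: W = sqrt(4.71911e-10) = 2.172e-05 cm = 0.2172 um

0.2172


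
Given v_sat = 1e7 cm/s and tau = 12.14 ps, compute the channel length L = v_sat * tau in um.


Step 1: tau in seconds = 12.14 ps * 1e-12 = 1.2140e-11 s
Step 2: L = v_sat * tau = 1e7 * 1.2140e-11 = 1.2140e-04 cm
Step 3: L in um = 1.2140e-04 * 1e4 = 1.214 um

1.214


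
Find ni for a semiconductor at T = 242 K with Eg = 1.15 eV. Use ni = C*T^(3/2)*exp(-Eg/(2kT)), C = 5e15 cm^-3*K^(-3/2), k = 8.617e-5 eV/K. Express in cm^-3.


Step 1: Compute kT = 8.617e-5 * 242 = 0.02085314 eV
Step 2: Exponent = -Eg/(2kT) = -1.15/(2*0.02085314) = -27.57379
Step 3: T^(3/2) = 242^1.5 = 3764.64
Step 4: ni = 5e15 * 3764.64 * exp(-27.57379) = 1.99e+07 cm^-3

1.99e+07


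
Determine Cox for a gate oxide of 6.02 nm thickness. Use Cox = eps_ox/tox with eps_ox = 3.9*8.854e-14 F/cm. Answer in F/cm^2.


Step 1: eps_ox = 3.9 * 8.854e-14 = 3.45306e-13 F/cm
Step 2: tox in cm = 6.02 nm * 1e-7 = 6.0200e-07 cm
Step 3: Cox = 3.45306e-13 / 6.0200e-07 = 5.74e-07 F/cm^2

5.74e-07


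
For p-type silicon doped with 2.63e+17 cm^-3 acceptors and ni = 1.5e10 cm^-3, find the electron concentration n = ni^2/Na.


Step 1: Majority hole concentration p ≈ Na = 2.63e+17 cm^-3
Step 2: n = ni^2 / Na = (1.5e10)^2 / 2.63e+17
Step 3: n = 8.56e+02 cm^-3

8.56e+02


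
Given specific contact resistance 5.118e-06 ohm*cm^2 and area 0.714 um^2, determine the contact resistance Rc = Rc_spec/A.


Step 1: Convert area to cm^2: 0.714 um^2 = 7.1400e-09 cm^2
Step 2: Rc = Rc_spec / A = 5.118e-06 / 7.1400e-09
Step 3: Rc = 7.17e+02 ohms

7.17e+02


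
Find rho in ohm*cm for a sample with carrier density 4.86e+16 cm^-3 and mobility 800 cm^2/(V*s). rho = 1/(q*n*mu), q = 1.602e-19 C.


Step 1: sigma = q * n * mu = 1.602e-19 * 4.86e+16 * 800 = 6.22858e+00 S/cm
Step 2: rho = 1 / sigma = 1 / 6.22858e+00 = 0.1606 ohm*cm

0.1606


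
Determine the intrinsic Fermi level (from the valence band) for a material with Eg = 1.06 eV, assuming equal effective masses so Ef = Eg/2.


Step 1: For an intrinsic semiconductor, the Fermi level sits at midgap.
Step 2: Ef = Eg / 2 = 1.06 / 2 = 0.53 eV

0.53


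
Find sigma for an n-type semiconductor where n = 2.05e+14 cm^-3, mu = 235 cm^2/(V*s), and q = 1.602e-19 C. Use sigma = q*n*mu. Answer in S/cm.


Step 1: sigma = q * n * mu
Step 2: sigma = 1.602e-19 * 2.05e+14 * 235
Step 3: sigma = 7.718e-03 S/cm

7.718e-03


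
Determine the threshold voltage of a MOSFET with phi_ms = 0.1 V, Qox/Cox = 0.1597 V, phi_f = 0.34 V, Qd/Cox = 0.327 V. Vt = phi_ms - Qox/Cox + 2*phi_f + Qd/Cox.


Step 1: Vt = phi_ms - Qox/Cox + 2*phi_f + Qd/Cox
Step 2: Vt = 0.1 - 0.1597 + 2*0.34 + 0.327
Step 3: Vt = 0.1 - 0.1597 + 0.68 + 0.327
Step 4: Vt = 0.9473 V

0.9473


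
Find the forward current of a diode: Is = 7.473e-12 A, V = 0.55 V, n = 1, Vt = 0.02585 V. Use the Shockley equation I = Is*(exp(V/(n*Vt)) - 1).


Step 1: V/(n*Vt) = 0.55/(1*0.02585) = 21.2766
Step 2: exp(21.2766) = 1.7390e+09
Step 3: I = 7.473e-12 * (1.7390e+09 - 1) = 1.30e-02 A

1.30e-02


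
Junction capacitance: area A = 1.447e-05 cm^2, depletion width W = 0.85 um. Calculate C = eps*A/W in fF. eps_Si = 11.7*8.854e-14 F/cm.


Step 1: eps_Si = 11.7 * 8.854e-14 = 1.035918e-12 F/cm
Step 2: W in cm = 0.85 * 1e-4 = 8.50e-05 cm
Step 3: C = 1.035918e-12 * 1.447e-05 / 8.50e-05 = 1.763498e-13 F
Step 4: C = 176.35 fF

176.35


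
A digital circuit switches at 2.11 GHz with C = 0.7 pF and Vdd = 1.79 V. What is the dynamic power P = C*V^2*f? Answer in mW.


Step 1: V^2 = 1.79^2 = 3.2041 V^2
Step 2: P = C*V^2*f = 0.7e-12 F * 3.2041 * 2.11e9 Hz
Step 3: P = 4.7324557e-03 W
Step 4: P = 4.732 mW

4.732


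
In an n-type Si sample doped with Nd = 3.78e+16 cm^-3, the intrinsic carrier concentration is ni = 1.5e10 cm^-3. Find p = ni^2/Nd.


Step 1: Since Nd >> ni, n ≈ Nd = 3.78e+16 cm^-3
Step 2: p = ni^2 / n = (1.5e10)^2 / 3.78e+16
Step 3: p = 2.25e20 / 3.78e+16 = 5.95e+03 cm^-3

5.95e+03


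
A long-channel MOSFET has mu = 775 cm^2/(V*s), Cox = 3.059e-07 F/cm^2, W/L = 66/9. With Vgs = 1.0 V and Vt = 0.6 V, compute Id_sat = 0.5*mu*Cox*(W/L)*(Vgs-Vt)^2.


Step 1: Overdrive voltage Vov = Vgs - Vt = 1.0 - 0.6 = 0.4 V
Step 2: W/L = 66/9 = 7.33333
Step 3: Id = 0.5 * 775 * 3.059e-07 * 7.33333 * 0.4^2
Step 4: Id = 1.39e-04 A

1.39e-04


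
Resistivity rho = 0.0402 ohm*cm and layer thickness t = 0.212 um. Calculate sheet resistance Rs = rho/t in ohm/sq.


Step 1: Convert thickness to cm: t = 0.212 um = 2.1200e-05 cm
Step 2: Rs = rho / t = 0.0402 / 2.1200e-05
Step 3: Rs = 1896.2 ohm/sq

1896.2


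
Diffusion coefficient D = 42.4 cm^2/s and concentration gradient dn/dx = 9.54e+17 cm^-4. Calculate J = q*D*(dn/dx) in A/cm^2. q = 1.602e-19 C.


Step 1: J = q * D * (dn/dx)
Step 2: J = 1.602e-19 * 42.4 * 9.54e+17
Step 3: J = 6.48e+00 A/cm^2

6.48e+00


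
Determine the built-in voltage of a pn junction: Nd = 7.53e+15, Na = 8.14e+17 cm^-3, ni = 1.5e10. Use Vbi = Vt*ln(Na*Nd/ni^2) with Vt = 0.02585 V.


Step 1: Compute Na*Nd/ni^2 = 8.14e+17 * 7.53e+15 / (1.5e10)^2 = 2.7242e+13
Step 2: ln(2.7242e+13) = 30.9358
Step 3: Vbi = 0.02585 * 30.9358 = 0.8 V

0.8


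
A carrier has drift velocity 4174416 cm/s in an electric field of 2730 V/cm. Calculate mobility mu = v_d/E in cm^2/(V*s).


Step 1: mu = v_d / E
Step 2: mu = 4174416 / 2730
Step 3: mu = 1529.09 cm^2/(V*s)

1529.09


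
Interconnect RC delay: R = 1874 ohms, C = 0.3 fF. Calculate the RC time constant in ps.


Step 1: tau = R * C
Step 2: tau = 1874 * 0.3 fF = 1874 * 3.0e-16 F
Step 3: tau = 5.622e-13 s = 0.5622 ps

0.5622


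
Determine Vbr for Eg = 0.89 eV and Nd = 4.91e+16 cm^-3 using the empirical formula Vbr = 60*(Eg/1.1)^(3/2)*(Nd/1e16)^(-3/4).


Step 1: Eg/1.1 = 0.89/1.1 = 0.809091
Step 2: (Eg/1.1)^1.5 = 0.809091^1.5 = 0.727773
Step 3: (Nd/1e16)^(-0.75) = (4.91)^(-0.75) = 0.303172
Step 4: Vbr = 60 * 0.727773 * 0.303172 = 13.2 V

13.2


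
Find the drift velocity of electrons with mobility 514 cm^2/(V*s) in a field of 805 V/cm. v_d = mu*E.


Step 1: v_d = mu * E
Step 2: v_d = 514 * 805 = 413770
Step 3: v_d = 4.14e+05 cm/s

4.14e+05


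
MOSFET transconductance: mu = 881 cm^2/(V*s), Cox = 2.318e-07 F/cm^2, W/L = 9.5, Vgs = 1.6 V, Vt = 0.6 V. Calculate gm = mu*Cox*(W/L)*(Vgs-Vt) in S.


Step 1: Vov = Vgs - Vt = 1.6 - 0.6 = 1.0 V
Step 2: gm = mu * Cox * (W/L) * Vov
Step 3: gm = 881 * 2.318e-07 * 9.5 * 1.0 = 1.94e-03 S

1.94e-03


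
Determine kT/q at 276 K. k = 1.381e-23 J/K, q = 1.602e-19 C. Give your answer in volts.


Step 1: kT = 1.381e-23 * 276 = 3.81156e-21 J
Step 2: Vt = kT/q = 3.81156e-21 / 1.602e-19
Step 3: Vt = 0.02379 V

0.02379


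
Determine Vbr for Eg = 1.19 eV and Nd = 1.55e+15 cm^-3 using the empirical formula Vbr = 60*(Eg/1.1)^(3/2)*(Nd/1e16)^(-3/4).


Step 1: Eg/1.1 = 1.19/1.1 = 1.081818
Step 2: (Eg/1.1)^1.5 = 1.081818^1.5 = 1.125204
Step 3: (Nd/1e16)^(-0.75) = (0.155)^(-0.75) = 4.048100
Step 4: Vbr = 60 * 1.125204 * 4.048100 = 273.3 V

273.3


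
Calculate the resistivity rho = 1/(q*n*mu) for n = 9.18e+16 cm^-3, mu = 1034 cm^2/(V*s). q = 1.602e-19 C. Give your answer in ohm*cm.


Step 1: sigma = q * n * mu = 1.602e-19 * 9.18e+16 * 1034 = 1.52064e+01 S/cm
Step 2: rho = 1 / sigma = 1 / 1.52064e+01 = 0.06576 ohm*cm

0.06576


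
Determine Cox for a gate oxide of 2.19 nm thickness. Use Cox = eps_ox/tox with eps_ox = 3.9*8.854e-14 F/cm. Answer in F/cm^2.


Step 1: eps_ox = 3.9 * 8.854e-14 = 3.45306e-13 F/cm
Step 2: tox in cm = 2.19 nm * 1e-7 = 2.1900e-07 cm
Step 3: Cox = 3.45306e-13 / 2.1900e-07 = 1.58e-06 F/cm^2

1.58e-06


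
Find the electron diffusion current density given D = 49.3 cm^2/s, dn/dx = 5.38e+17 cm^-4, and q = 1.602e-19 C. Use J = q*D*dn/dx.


Step 1: J = q * D * (dn/dx)
Step 2: J = 1.602e-19 * 49.3 * 5.38e+17
Step 3: J = 4.25e+00 A/cm^2

4.25e+00


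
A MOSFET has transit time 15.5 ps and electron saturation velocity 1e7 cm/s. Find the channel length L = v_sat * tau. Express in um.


Step 1: tau in seconds = 15.5 ps * 1e-12 = 1.5500e-11 s
Step 2: L = v_sat * tau = 1e7 * 1.5500e-11 = 1.5500e-04 cm
Step 3: L in um = 1.5500e-04 * 1e4 = 1.55 um

1.55


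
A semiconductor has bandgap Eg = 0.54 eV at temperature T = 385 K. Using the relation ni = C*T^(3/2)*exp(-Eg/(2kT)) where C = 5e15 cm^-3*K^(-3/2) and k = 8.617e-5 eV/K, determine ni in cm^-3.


Step 1: Compute kT = 8.617e-5 * 385 = 0.03317545 eV
Step 2: Exponent = -Eg/(2kT) = -0.54/(2*0.03317545) = -8.13855
Step 3: T^(3/2) = 385^1.5 = 7554.25
Step 4: ni = 5e15 * 7554.25 * exp(-8.13855) = 1.10e+16 cm^-3

1.10e+16


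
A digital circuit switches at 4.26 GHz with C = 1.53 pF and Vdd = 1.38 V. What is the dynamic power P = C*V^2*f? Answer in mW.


Step 1: V^2 = 1.38^2 = 1.9044 V^2
Step 2: P = C*V^2*f = 1.53e-12 F * 1.9044 * 4.26e9 Hz
Step 3: P = 1.241249832e-02 W
Step 4: P = 12.412 mW

12.412


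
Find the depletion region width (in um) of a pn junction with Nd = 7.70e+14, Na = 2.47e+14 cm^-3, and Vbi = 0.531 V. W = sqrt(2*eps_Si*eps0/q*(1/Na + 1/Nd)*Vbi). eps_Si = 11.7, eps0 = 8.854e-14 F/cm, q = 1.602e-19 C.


Step 1: 1/Na + 1/Nd = 1/2.47e+14 + 1/7.70e+14 = 5.34728e-15
Step 2: 2*eps*eps0/q = 2*11.7*8.854e-14/1.602e-19 = 1.293281e+07
Step 3: W^2 = 1.293281e+07 * 5.34728e-15 * 0.531 = 3.67215e-08
Step 4: W = sqrt(3.67215e-08) = 1.916e-04 cm = 1.916 um

1.916


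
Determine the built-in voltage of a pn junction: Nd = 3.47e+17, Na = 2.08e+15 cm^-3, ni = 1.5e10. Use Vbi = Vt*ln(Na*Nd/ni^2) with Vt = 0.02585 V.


Step 1: Compute Na*Nd/ni^2 = 2.08e+15 * 3.47e+17 / (1.5e10)^2 = 3.2078e+12
Step 2: ln(3.2078e+12) = 28.7966
Step 3: Vbi = 0.02585 * 28.7966 = 0.744 V

0.744


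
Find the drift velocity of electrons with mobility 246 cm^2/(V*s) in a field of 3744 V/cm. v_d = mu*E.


Step 1: v_d = mu * E
Step 2: v_d = 246 * 3744 = 921024
Step 3: v_d = 9.21e+05 cm/s

9.21e+05


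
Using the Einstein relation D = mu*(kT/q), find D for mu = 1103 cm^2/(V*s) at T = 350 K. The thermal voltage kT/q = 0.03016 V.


Step 1: D = mu * (kT/q)
Step 2: D = 1103 * 0.03016
Step 3: D = 33.27 cm^2/s

33.27


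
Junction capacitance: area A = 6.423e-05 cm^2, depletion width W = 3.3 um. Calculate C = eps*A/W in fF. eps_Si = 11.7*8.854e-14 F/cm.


Step 1: eps_Si = 11.7 * 8.854e-14 = 1.035918e-12 F/cm
Step 2: W in cm = 3.3 * 1e-4 = 3.30e-04 cm
Step 3: C = 1.035918e-12 * 6.423e-05 / 3.30e-04 = 2.016273e-13 F
Step 4: C = 201.63 fF

201.63


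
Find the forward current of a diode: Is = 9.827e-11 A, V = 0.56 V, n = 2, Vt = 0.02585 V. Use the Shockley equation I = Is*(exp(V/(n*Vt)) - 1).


Step 1: V/(n*Vt) = 0.56/(2*0.02585) = 10.8317
Step 2: exp(10.8317) = 5.0600e+04
Step 3: I = 9.827e-11 * (5.0600e+04 - 1) = 4.97e-06 A

4.97e-06


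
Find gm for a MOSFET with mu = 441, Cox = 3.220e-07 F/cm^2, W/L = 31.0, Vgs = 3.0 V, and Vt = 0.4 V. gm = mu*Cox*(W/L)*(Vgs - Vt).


Step 1: Vov = Vgs - Vt = 3.0 - 0.4 = 2.6 V
Step 2: gm = mu * Cox * (W/L) * Vov
Step 3: gm = 441 * 3.220e-07 * 31.0 * 2.6 = 1.14e-02 S

1.14e-02


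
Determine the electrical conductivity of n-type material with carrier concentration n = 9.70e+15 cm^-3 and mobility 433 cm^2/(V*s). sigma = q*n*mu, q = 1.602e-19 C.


Step 1: sigma = q * n * mu
Step 2: sigma = 1.602e-19 * 9.70e+15 * 433
Step 3: sigma = 6.729e-01 S/cm

6.729e-01


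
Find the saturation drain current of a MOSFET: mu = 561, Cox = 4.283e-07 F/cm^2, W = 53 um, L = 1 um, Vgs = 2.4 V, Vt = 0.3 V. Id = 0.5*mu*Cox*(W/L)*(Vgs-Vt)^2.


Step 1: Overdrive voltage Vov = Vgs - Vt = 2.4 - 0.3 = 2.1 V
Step 2: W/L = 53/1 = 53
Step 3: Id = 0.5 * 561 * 4.283e-07 * 53 * 2.1^2
Step 4: Id = 2.81e-02 A

2.81e-02


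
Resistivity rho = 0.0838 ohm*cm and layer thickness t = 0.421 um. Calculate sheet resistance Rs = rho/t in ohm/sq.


Step 1: Convert thickness to cm: t = 0.421 um = 4.2100e-05 cm
Step 2: Rs = rho / t = 0.0838 / 4.2100e-05
Step 3: Rs = 1990.5 ohm/sq

1990.5


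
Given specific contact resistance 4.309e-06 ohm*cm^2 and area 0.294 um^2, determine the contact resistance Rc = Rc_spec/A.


Step 1: Convert area to cm^2: 0.294 um^2 = 2.9400e-09 cm^2
Step 2: Rc = Rc_spec / A = 4.309e-06 / 2.9400e-09
Step 3: Rc = 1.47e+03 ohms

1.47e+03


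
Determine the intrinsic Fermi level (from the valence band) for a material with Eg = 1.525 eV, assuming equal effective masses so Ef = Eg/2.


Step 1: For an intrinsic semiconductor, the Fermi level sits at midgap.
Step 2: Ef = Eg / 2 = 1.525 / 2 = 0.7625 eV

0.7625


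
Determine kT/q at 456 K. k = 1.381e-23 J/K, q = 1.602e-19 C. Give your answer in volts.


Step 1: kT = 1.381e-23 * 456 = 6.29736e-21 J
Step 2: Vt = kT/q = 6.29736e-21 / 1.602e-19
Step 3: Vt = 0.03931 V

0.03931


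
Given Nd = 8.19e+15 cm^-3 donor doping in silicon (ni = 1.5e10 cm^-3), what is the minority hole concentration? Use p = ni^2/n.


Step 1: Since Nd >> ni, n ≈ Nd = 8.19e+15 cm^-3
Step 2: p = ni^2 / n = (1.5e10)^2 / 8.19e+15
Step 3: p = 2.25e20 / 8.19e+15 = 2.75e+04 cm^-3

2.75e+04


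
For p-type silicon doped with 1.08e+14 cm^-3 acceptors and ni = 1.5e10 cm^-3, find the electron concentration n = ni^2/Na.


Step 1: Majority hole concentration p ≈ Na = 1.08e+14 cm^-3
Step 2: n = ni^2 / Na = (1.5e10)^2 / 1.08e+14
Step 3: n = 2.08e+06 cm^-3

2.08e+06


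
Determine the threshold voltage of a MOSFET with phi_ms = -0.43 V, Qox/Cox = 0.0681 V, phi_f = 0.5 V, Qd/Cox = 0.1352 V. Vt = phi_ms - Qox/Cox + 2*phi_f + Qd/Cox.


Step 1: Vt = phi_ms - Qox/Cox + 2*phi_f + Qd/Cox
Step 2: Vt = -0.43 - 0.0681 + 2*0.5 + 0.1352
Step 3: Vt = -0.43 - 0.0681 + 1.0 + 0.1352
Step 4: Vt = 0.6371 V

0.6371


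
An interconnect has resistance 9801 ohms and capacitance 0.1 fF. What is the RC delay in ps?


Step 1: tau = R * C
Step 2: tau = 9801 * 0.1 fF = 9801 * 1.0e-16 F
Step 3: tau = 9.801e-13 s = 0.9801 ps

0.9801


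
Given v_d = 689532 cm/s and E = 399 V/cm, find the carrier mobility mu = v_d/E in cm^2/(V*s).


Step 1: mu = v_d / E
Step 2: mu = 689532 / 399
Step 3: mu = 1728.15 cm^2/(V*s)

1728.15


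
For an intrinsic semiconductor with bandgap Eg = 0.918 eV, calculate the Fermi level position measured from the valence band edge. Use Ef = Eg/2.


Step 1: For an intrinsic semiconductor, the Fermi level sits at midgap.
Step 2: Ef = Eg / 2 = 0.918 / 2 = 0.459 eV

0.459


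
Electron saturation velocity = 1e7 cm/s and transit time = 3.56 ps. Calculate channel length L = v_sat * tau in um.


Step 1: tau in seconds = 3.56 ps * 1e-12 = 3.5600e-12 s
Step 2: L = v_sat * tau = 1e7 * 3.5600e-12 = 3.5600e-05 cm
Step 3: L in um = 3.5600e-05 * 1e4 = 0.356 um

0.356


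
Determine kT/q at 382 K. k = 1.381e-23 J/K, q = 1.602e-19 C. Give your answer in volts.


Step 1: kT = 1.381e-23 * 382 = 5.27542e-21 J
Step 2: Vt = kT/q = 5.27542e-21 / 1.602e-19
Step 3: Vt = 0.03293 V

0.03293


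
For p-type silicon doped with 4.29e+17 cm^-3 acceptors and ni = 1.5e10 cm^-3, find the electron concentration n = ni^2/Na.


Step 1: Majority hole concentration p ≈ Na = 4.29e+17 cm^-3
Step 2: n = ni^2 / Na = (1.5e10)^2 / 4.29e+17
Step 3: n = 5.24e+02 cm^-3

5.24e+02


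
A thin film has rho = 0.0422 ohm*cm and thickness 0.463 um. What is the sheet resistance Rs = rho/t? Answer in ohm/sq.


Step 1: Convert thickness to cm: t = 0.463 um = 4.6300e-05 cm
Step 2: Rs = rho / t = 0.0422 / 4.6300e-05
Step 3: Rs = 911.4 ohm/sq

911.4


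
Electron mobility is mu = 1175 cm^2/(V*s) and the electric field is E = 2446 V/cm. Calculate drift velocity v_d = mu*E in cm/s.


Step 1: v_d = mu * E
Step 2: v_d = 1175 * 2446 = 2874050
Step 3: v_d = 2.87e+06 cm/s

2.87e+06


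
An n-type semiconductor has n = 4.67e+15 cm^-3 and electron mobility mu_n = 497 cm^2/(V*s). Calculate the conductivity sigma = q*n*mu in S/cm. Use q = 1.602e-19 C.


Step 1: sigma = q * n * mu
Step 2: sigma = 1.602e-19 * 4.67e+15 * 497
Step 3: sigma = 3.718e-01 S/cm

3.718e-01


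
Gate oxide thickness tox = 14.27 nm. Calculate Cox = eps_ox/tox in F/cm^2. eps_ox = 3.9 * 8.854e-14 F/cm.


Step 1: eps_ox = 3.9 * 8.854e-14 = 3.45306e-13 F/cm
Step 2: tox in cm = 14.27 nm * 1e-7 = 1.4270e-06 cm
Step 3: Cox = 3.45306e-13 / 1.4270e-06 = 2.42e-07 F/cm^2

2.42e-07


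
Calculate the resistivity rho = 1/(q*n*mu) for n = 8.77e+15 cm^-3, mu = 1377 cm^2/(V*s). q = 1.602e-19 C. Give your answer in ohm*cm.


Step 1: sigma = q * n * mu = 1.602e-19 * 8.77e+15 * 1377 = 1.93462e+00 S/cm
Step 2: rho = 1 / sigma = 1 / 1.93462e+00 = 0.5169 ohm*cm

0.5169


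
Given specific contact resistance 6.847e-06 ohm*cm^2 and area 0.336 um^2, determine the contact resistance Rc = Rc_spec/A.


Step 1: Convert area to cm^2: 0.336 um^2 = 3.3600e-09 cm^2
Step 2: Rc = Rc_spec / A = 6.847e-06 / 3.3600e-09
Step 3: Rc = 2.04e+03 ohms

2.04e+03


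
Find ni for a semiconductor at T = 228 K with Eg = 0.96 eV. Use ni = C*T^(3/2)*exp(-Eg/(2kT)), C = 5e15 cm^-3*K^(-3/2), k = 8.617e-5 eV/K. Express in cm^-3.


Step 1: Compute kT = 8.617e-5 * 228 = 0.01964676 eV
Step 2: Exponent = -Eg/(2kT) = -0.96/(2*0.01964676) = -24.43151
Step 3: T^(3/2) = 228^1.5 = 3442.72
Step 4: ni = 5e15 * 3442.72 * exp(-24.43151) = 4.22e+08 cm^-3

4.22e+08


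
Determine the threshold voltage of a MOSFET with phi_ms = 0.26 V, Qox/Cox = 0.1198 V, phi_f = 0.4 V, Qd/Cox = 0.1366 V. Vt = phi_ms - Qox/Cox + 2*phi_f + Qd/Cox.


Step 1: Vt = phi_ms - Qox/Cox + 2*phi_f + Qd/Cox
Step 2: Vt = 0.26 - 0.1198 + 2*0.4 + 0.1366
Step 3: Vt = 0.26 - 0.1198 + 0.8 + 0.1366
Step 4: Vt = 1.0768 V

1.0768


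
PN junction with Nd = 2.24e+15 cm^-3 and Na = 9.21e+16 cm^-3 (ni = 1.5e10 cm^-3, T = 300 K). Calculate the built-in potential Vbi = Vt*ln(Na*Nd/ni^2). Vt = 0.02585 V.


Step 1: Compute Na*Nd/ni^2 = 9.21e+16 * 2.24e+15 / (1.5e10)^2 = 9.1691e+11
Step 2: ln(9.1691e+11) = 27.5443
Step 3: Vbi = 0.02585 * 27.5443 = 0.712 V

0.712


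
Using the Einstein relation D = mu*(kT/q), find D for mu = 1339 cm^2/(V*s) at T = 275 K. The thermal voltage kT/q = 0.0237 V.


Step 1: D = mu * (kT/q)
Step 2: D = 1339 * 0.0237
Step 3: D = 31.73 cm^2/s

31.73


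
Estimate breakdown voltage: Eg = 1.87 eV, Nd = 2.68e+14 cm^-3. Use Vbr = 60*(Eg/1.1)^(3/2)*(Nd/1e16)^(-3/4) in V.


Step 1: Eg/1.1 = 1.87/1.1 = 1.700000
Step 2: (Eg/1.1)^1.5 = 1.700000^1.5 = 2.216529
Step 3: (Nd/1e16)^(-0.75) = (0.0268)^(-0.75) = 15.097287
Step 4: Vbr = 60 * 2.216529 * 15.097287 = 2007.8 V

2007.8


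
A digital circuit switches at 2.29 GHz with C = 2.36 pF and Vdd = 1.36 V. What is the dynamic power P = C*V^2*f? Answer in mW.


Step 1: V^2 = 1.36^2 = 1.8496 V^2
Step 2: P = C*V^2*f = 2.36e-12 F * 1.8496 * 2.29e9 Hz
Step 3: P = 9.99597824e-03 W
Step 4: P = 9.996 mW

9.996


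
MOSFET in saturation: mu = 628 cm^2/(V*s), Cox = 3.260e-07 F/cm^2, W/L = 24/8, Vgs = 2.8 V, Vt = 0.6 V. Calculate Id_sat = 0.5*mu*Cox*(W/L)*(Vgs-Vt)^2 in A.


Step 1: Overdrive voltage Vov = Vgs - Vt = 2.8 - 0.6 = 2.2 V
Step 2: W/L = 24/8 = 3
Step 3: Id = 0.5 * 628 * 3.260e-07 * 3 * 2.2^2
Step 4: Id = 1.49e-03 A

1.49e-03


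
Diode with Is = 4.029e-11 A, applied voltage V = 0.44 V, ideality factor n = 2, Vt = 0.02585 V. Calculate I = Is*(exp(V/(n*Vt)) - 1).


Step 1: V/(n*Vt) = 0.44/(2*0.02585) = 8.5106
Step 2: exp(8.5106) = 4.9671e+03
Step 3: I = 4.029e-11 * (4.9671e+03 - 1) = 2.00e-07 A

2.00e-07


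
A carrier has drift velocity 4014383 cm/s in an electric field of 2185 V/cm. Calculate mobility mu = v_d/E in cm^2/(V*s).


Step 1: mu = v_d / E
Step 2: mu = 4014383 / 2185
Step 3: mu = 1837.25 cm^2/(V*s)

1837.25


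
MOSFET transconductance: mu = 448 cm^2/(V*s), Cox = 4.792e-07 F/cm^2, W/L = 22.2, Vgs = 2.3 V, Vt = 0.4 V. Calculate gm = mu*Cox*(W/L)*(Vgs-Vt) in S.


Step 1: Vov = Vgs - Vt = 2.3 - 0.4 = 1.9 V
Step 2: gm = mu * Cox * (W/L) * Vov
Step 3: gm = 448 * 4.792e-07 * 22.2 * 1.9 = 9.06e-03 S

9.06e-03


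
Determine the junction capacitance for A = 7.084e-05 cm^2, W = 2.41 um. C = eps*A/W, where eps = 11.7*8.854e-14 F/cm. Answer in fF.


Step 1: eps_Si = 11.7 * 8.854e-14 = 1.035918e-12 F/cm
Step 2: W in cm = 2.41 * 1e-4 = 2.41e-04 cm
Step 3: C = 1.035918e-12 * 7.084e-05 / 2.41e-04 = 3.044997e-13 F
Step 4: C = 304.5 fF

304.5


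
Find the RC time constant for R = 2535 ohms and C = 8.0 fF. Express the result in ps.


Step 1: tau = R * C
Step 2: tau = 2535 * 8.0 fF = 2535 * 8.0e-15 F
Step 3: tau = 2.028e-11 s = 20.28 ps

20.28


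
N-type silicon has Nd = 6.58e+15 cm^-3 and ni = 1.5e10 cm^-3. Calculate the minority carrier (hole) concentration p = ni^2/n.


Step 1: Since Nd >> ni, n ≈ Nd = 6.58e+15 cm^-3
Step 2: p = ni^2 / n = (1.5e10)^2 / 6.58e+15
Step 3: p = 2.25e20 / 6.58e+15 = 3.42e+04 cm^-3

3.42e+04


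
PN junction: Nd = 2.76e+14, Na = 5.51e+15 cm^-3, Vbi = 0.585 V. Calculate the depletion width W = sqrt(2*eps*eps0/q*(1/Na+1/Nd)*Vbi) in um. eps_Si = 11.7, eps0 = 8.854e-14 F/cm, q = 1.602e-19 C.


Step 1: 1/Na + 1/Nd = 1/5.51e+15 + 1/2.76e+14 = 3.80468e-15
Step 2: 2*eps*eps0/q = 2*11.7*8.854e-14/1.602e-19 = 1.293281e+07
Step 3: W^2 = 1.293281e+07 * 3.80468e-15 * 0.585 = 2.87850e-08
Step 4: W = sqrt(2.87850e-08) = 1.697e-04 cm = 1.697 um

1.697


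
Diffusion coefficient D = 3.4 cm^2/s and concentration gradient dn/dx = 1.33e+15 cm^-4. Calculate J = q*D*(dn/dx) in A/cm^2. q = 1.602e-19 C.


Step 1: J = q * D * (dn/dx)
Step 2: J = 1.602e-19 * 3.4 * 1.33e+15
Step 3: J = 7.24e-04 A/cm^2

7.24e-04


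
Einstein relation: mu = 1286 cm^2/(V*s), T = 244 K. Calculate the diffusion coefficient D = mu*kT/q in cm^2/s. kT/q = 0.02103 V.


Step 1: D = mu * (kT/q)
Step 2: D = 1286 * 0.02103
Step 3: D = 27.04 cm^2/s

27.04


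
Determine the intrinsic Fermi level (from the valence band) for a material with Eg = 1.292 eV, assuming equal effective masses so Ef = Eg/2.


Step 1: For an intrinsic semiconductor, the Fermi level sits at midgap.
Step 2: Ef = Eg / 2 = 1.292 / 2 = 0.646 eV

0.646


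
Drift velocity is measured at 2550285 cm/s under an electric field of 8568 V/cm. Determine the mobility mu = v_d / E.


Step 1: mu = v_d / E
Step 2: mu = 2550285 / 8568
Step 3: mu = 297.65 cm^2/(V*s)

297.65


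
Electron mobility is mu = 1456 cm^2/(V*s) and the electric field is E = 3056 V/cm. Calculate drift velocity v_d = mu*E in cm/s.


Step 1: v_d = mu * E
Step 2: v_d = 1456 * 3056 = 4449536
Step 3: v_d = 4.45e+06 cm/s

4.45e+06


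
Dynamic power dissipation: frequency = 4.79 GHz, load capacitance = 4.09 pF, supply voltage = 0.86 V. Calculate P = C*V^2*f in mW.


Step 1: V^2 = 0.86^2 = 0.7396 V^2
Step 2: P = C*V^2*f = 4.09e-12 F * 0.7396 * 4.79e9 Hz
Step 3: P = 1.448957756e-02 W
Step 4: P = 14.49 mW

14.49


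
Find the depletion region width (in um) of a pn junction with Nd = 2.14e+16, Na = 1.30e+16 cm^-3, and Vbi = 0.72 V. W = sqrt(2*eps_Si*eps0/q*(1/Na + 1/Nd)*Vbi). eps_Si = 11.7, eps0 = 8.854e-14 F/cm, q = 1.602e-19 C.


Step 1: 1/Na + 1/Nd = 1/1.30e+16 + 1/2.14e+16 = 1.23652e-16
Step 2: 2*eps*eps0/q = 2*11.7*8.854e-14/1.602e-19 = 1.293281e+07
Step 3: W^2 = 1.293281e+07 * 1.23652e-16 * 0.72 = 1.15140e-09
Step 4: W = sqrt(1.15140e-09) = 3.393e-05 cm = 0.3393 um

0.3393


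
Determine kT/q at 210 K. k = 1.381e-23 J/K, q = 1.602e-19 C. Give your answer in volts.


Step 1: kT = 1.381e-23 * 210 = 2.9001e-21 J
Step 2: Vt = kT/q = 2.9001e-21 / 1.602e-19
Step 3: Vt = 0.0181 V

0.0181


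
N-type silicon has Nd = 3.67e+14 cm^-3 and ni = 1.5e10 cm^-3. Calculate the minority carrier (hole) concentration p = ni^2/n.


Step 1: Since Nd >> ni, n ≈ Nd = 3.67e+14 cm^-3
Step 2: p = ni^2 / n = (1.5e10)^2 / 3.67e+14
Step 3: p = 2.25e20 / 3.67e+14 = 6.13e+05 cm^-3

6.13e+05


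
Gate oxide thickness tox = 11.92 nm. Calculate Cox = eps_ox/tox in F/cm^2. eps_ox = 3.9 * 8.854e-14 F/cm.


Step 1: eps_ox = 3.9 * 8.854e-14 = 3.45306e-13 F/cm
Step 2: tox in cm = 11.92 nm * 1e-7 = 1.1920e-06 cm
Step 3: Cox = 3.45306e-13 / 1.1920e-06 = 2.90e-07 F/cm^2

2.90e-07


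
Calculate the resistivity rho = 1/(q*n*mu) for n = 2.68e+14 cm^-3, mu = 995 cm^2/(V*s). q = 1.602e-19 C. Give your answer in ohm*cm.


Step 1: sigma = q * n * mu = 1.602e-19 * 2.68e+14 * 995 = 4.27189e-02 S/cm
Step 2: rho = 1 / sigma = 1 / 4.27189e-02 = 23.41 ohm*cm

23.41


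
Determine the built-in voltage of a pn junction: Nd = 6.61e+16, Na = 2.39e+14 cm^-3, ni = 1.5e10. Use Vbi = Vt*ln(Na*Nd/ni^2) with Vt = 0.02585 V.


Step 1: Compute Na*Nd/ni^2 = 2.39e+14 * 6.61e+16 / (1.5e10)^2 = 7.0213e+10
Step 2: ln(7.0213e+10) = 24.9748
Step 3: Vbi = 0.02585 * 24.9748 = 0.646 V

0.646


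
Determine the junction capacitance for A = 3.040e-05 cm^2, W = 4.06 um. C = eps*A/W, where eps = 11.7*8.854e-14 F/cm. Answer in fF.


Step 1: eps_Si = 11.7 * 8.854e-14 = 1.035918e-12 F/cm
Step 2: W in cm = 4.06 * 1e-4 = 4.06e-04 cm
Step 3: C = 1.035918e-12 * 3.040e-05 / 4.06e-04 = 7.756627e-14 F
Step 4: C = 77.57 fF

77.57


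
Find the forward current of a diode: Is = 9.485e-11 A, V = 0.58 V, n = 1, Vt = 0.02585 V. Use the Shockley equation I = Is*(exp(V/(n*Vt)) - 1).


Step 1: V/(n*Vt) = 0.58/(1*0.02585) = 22.4371
Step 2: exp(22.4371) = 5.5502e+09
Step 3: I = 9.485e-11 * (5.5502e+09 - 1) = 5.26e-01 A

5.26e-01


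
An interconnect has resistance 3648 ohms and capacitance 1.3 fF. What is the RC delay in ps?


Step 1: tau = R * C
Step 2: tau = 3648 * 1.3 fF = 3648 * 1.3e-15 F
Step 3: tau = 4.7424e-12 s = 4.7424 ps

4.7424


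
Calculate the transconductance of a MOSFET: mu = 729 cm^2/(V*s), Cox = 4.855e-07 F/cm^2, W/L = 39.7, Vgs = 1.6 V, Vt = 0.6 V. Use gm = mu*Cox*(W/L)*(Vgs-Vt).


Step 1: Vov = Vgs - Vt = 1.6 - 0.6 = 1.0 V
Step 2: gm = mu * Cox * (W/L) * Vov
Step 3: gm = 729 * 4.855e-07 * 39.7 * 1.0 = 1.41e-02 S

1.41e-02


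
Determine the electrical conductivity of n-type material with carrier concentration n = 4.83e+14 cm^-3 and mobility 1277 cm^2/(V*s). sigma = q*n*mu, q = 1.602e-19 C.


Step 1: sigma = q * n * mu
Step 2: sigma = 1.602e-19 * 4.83e+14 * 1277
Step 3: sigma = 9.881e-02 S/cm

9.881e-02


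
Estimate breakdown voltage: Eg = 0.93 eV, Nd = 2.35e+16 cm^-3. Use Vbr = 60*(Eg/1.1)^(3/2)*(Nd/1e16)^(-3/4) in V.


Step 1: Eg/1.1 = 0.93/1.1 = 0.845455
Step 2: (Eg/1.1)^1.5 = 0.845455^1.5 = 0.777384
Step 3: (Nd/1e16)^(-0.75) = (2.35)^(-0.75) = 0.526865
Step 4: Vbr = 60 * 0.777384 * 0.526865 = 24.6 V

24.6


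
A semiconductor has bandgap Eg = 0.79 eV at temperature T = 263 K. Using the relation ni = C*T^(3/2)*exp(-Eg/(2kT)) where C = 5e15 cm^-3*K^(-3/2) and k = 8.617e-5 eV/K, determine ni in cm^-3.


Step 1: Compute kT = 8.617e-5 * 263 = 0.02266271 eV
Step 2: Exponent = -Eg/(2kT) = -0.79/(2*0.02266271) = -17.42951
Step 3: T^(3/2) = 263^1.5 = 4265.14
Step 4: ni = 5e15 * 4265.14 * exp(-17.42951) = 5.75e+11 cm^-3

5.75e+11


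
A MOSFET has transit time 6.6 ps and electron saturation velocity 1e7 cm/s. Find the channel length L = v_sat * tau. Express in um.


Step 1: tau in seconds = 6.6 ps * 1e-12 = 6.6000e-12 s
Step 2: L = v_sat * tau = 1e7 * 6.6000e-12 = 6.6000e-05 cm
Step 3: L in um = 6.6000e-05 * 1e4 = 0.66 um

0.66


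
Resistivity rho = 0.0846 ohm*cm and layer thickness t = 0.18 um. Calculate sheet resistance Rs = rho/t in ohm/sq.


Step 1: Convert thickness to cm: t = 0.18 um = 1.8000e-05 cm
Step 2: Rs = rho / t = 0.0846 / 1.8000e-05
Step 3: Rs = 4700.0 ohm/sq

4700.0


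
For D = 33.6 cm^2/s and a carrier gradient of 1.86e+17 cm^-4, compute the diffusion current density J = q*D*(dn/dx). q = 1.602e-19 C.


Step 1: J = q * D * (dn/dx)
Step 2: J = 1.602e-19 * 33.6 * 1.86e+17
Step 3: J = 1.00e+00 A/cm^2

1.00e+00


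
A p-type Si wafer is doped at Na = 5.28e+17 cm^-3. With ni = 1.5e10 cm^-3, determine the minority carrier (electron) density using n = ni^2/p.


Step 1: Majority hole concentration p ≈ Na = 5.28e+17 cm^-3
Step 2: n = ni^2 / Na = (1.5e10)^2 / 5.28e+17
Step 3: n = 4.26e+02 cm^-3

4.26e+02


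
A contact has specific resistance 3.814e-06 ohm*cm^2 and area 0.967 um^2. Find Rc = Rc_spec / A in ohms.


Step 1: Convert area to cm^2: 0.967 um^2 = 9.6700e-09 cm^2
Step 2: Rc = Rc_spec / A = 3.814e-06 / 9.6700e-09
Step 3: Rc = 3.94e+02 ohms

3.94e+02


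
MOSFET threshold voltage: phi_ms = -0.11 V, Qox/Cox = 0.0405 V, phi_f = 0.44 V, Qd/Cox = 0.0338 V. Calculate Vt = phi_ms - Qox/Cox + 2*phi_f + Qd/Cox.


Step 1: Vt = phi_ms - Qox/Cox + 2*phi_f + Qd/Cox
Step 2: Vt = -0.11 - 0.0405 + 2*0.44 + 0.0338
Step 3: Vt = -0.11 - 0.0405 + 0.88 + 0.0338
Step 4: Vt = 0.7633 V

0.7633


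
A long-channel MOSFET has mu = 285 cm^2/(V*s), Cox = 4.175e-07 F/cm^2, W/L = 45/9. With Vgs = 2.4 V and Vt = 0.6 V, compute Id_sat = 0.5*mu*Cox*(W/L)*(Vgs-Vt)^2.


Step 1: Overdrive voltage Vov = Vgs - Vt = 2.4 - 0.6 = 1.8 V
Step 2: W/L = 45/9 = 5
Step 3: Id = 0.5 * 285 * 4.175e-07 * 5 * 1.8^2
Step 4: Id = 9.64e-04 A

9.64e-04


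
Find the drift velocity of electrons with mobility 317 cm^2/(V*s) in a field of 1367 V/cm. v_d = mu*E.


Step 1: v_d = mu * E
Step 2: v_d = 317 * 1367 = 433339
Step 3: v_d = 4.33e+05 cm/s

4.33e+05


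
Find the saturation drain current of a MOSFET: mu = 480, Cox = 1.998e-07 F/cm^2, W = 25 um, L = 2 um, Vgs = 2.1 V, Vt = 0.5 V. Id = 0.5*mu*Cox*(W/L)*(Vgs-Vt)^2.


Step 1: Overdrive voltage Vov = Vgs - Vt = 2.1 - 0.5 = 1.6 V
Step 2: W/L = 25/2 = 12.5
Step 3: Id = 0.5 * 480 * 1.998e-07 * 12.5 * 1.6^2
Step 4: Id = 1.53e-03 A

1.53e-03


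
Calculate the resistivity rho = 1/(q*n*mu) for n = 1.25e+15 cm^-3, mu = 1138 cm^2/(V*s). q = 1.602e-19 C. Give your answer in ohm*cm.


Step 1: sigma = q * n * mu = 1.602e-19 * 1.25e+15 * 1138 = 2.27885e-01 S/cm
Step 2: rho = 1 / sigma = 1 / 2.27885e-01 = 4.388 ohm*cm

4.388


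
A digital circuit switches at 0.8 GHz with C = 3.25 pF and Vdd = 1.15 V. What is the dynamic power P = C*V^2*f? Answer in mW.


Step 1: V^2 = 1.15^2 = 1.3225 V^2
Step 2: P = C*V^2*f = 3.25e-12 F * 1.3225 * 0.8e9 Hz
Step 3: P = 3.4385e-03 W
Step 4: P = 3.439 mW

3.439


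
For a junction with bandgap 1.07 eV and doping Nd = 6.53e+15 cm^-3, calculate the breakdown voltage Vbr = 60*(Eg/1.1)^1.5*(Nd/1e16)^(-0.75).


Step 1: Eg/1.1 = 1.07/1.1 = 0.972727
Step 2: (Eg/1.1)^1.5 = 0.972727^1.5 = 0.959371
Step 3: (Nd/1e16)^(-0.75) = (0.653)^(-0.75) = 1.376623
Step 4: Vbr = 60 * 0.959371 * 1.376623 = 79.2 V

79.2


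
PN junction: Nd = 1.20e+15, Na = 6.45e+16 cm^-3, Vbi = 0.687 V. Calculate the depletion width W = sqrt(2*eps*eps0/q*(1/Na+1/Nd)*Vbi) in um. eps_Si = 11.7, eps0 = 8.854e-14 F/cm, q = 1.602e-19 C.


Step 1: 1/Na + 1/Nd = 1/6.45e+16 + 1/1.20e+15 = 8.48837e-16
Step 2: 2*eps*eps0/q = 2*11.7*8.854e-14/1.602e-19 = 1.293281e+07
Step 3: W^2 = 1.293281e+07 * 8.48837e-16 * 0.687 = 7.54178e-09
Step 4: W = sqrt(7.54178e-09) = 8.684e-05 cm = 0.8684 um

0.8684


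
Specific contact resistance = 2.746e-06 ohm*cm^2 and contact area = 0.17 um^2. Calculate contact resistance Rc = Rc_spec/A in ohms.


Step 1: Convert area to cm^2: 0.17 um^2 = 1.7000e-09 cm^2
Step 2: Rc = Rc_spec / A = 2.746e-06 / 1.7000e-09
Step 3: Rc = 1.62e+03 ohms

1.62e+03


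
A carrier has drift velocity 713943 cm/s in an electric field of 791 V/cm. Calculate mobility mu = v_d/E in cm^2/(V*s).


Step 1: mu = v_d / E
Step 2: mu = 713943 / 791
Step 3: mu = 902.58 cm^2/(V*s)

902.58


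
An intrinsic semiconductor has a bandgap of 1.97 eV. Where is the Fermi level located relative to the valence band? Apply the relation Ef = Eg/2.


Step 1: For an intrinsic semiconductor, the Fermi level sits at midgap.
Step 2: Ef = Eg / 2 = 1.97 / 2 = 0.985 eV

0.985


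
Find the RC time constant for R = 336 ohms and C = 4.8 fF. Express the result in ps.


Step 1: tau = R * C
Step 2: tau = 336 * 4.8 fF = 336 * 4.8e-15 F
Step 3: tau = 1.6128e-12 s = 1.6128 ps

1.6128


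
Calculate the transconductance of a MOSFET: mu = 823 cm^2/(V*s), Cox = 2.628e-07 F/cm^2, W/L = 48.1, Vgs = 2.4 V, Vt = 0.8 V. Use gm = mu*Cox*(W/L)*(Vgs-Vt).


Step 1: Vov = Vgs - Vt = 2.4 - 0.8 = 1.6 V
Step 2: gm = mu * Cox * (W/L) * Vov
Step 3: gm = 823 * 2.628e-07 * 48.1 * 1.6 = 1.66e-02 S

1.66e-02


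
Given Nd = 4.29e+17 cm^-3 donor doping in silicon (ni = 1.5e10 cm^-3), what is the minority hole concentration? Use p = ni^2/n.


Step 1: Since Nd >> ni, n ≈ Nd = 4.29e+17 cm^-3
Step 2: p = ni^2 / n = (1.5e10)^2 / 4.29e+17
Step 3: p = 2.25e20 / 4.29e+17 = 5.24e+02 cm^-3

5.24e+02


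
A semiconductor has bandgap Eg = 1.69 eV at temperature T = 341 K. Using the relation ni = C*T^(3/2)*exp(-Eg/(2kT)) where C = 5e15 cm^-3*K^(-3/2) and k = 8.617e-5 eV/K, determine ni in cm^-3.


Step 1: Compute kT = 8.617e-5 * 341 = 0.02938397 eV
Step 2: Exponent = -Eg/(2kT) = -1.69/(2*0.02938397) = -28.75718
Step 3: T^(3/2) = 341^1.5 = 6296.97
Step 4: ni = 5e15 * 6296.97 * exp(-28.75718) = 1.02e+07 cm^-3

1.02e+07
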